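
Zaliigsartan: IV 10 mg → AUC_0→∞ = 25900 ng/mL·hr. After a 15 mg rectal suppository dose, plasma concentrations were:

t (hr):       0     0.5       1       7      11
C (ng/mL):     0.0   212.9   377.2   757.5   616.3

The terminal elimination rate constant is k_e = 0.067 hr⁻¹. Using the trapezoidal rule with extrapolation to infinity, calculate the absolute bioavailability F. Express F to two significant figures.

Trapezoidal AUC_0→11 (rectal suppository):
  [0→0.5]: (0.0+212.9)/2 × 0.5 = 53.225
  [0.5→1]: (212.9+377.2)/2 × 0.5 = 147.525
  [1→7]: (377.2+757.5)/2 × 6 = 3404.1
  [7→11]: (757.5+616.3)/2 × 4 = 2747.6
  Sum = 6352.45 ng/mL·hr
Tail: C_last/k_e = 616.3/0.067 = 9198.507
AUC_0→∞ (rectal suppository) = 6352.45 + 9198.507 = 15550.957 ng/mL·hr
F = (AUC_ev/D_ev)/(AUC_iv/D_iv) = (15550.957/15)/(25900/10) = 1036.73/2590 = 0.4003

F = 0.40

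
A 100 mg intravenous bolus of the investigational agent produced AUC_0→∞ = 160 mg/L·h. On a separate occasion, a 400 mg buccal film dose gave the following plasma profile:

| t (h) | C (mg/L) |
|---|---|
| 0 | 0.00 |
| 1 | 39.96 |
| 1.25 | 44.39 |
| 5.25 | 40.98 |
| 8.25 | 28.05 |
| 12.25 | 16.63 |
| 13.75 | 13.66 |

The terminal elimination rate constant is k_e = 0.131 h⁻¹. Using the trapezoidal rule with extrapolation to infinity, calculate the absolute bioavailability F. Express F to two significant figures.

F = 0.81

Trapezoidal AUC_0→13.75 (buccal film):
  [0→1]: (0.00+39.96)/2 × 1 = 19.98
  [1→1.25]: (39.96+44.39)/2 × 0.25 = 10.54375
  [1.25→5.25]: (44.39+40.98)/2 × 4 = 170.74
  [5.25→8.25]: (40.98+28.05)/2 × 3 = 103.545
  [8.25→12.25]: (28.05+16.63)/2 × 4 = 89.36
  [12.25→13.75]: (16.63+13.66)/2 × 1.5 = 22.7175
  Sum = 416.88625 mg/L·h
Tail: C_last/k_e = 13.66/0.131 = 104.275
AUC_0→∞ (buccal film) = 416.88625 + 104.275 = 521.16125 mg/L·h
F = (AUC_ev/D_ev)/(AUC_iv/D_iv) = (521.16125/400)/(160/100) = 1.3029/1.6 = 0.8143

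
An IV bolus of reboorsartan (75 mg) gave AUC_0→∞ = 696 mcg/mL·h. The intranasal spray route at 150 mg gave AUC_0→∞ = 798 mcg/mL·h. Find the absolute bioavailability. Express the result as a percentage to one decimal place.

F = 57.3%

F = (AUC_ev / D_ev) / (AUC_iv / D_iv)
  = (798/150) / (696/75)
  = 5.32 / 9.28 = 0.5733
  = 57.33%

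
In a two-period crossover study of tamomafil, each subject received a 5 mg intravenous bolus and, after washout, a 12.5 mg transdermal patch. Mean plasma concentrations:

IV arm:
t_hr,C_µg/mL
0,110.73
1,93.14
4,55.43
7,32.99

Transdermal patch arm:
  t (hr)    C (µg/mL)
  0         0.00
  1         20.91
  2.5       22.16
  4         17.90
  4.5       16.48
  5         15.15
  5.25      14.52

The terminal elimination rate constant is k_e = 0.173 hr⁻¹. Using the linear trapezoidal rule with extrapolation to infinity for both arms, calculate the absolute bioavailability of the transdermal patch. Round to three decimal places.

F = 0.109

Trapezoidal AUC_0→7 (IV):
  [0→1]: (110.73+93.14)/2 × 1 = 101.935
  [1→4]: (93.14+55.43)/2 × 3 = 222.855
  [4→7]: (55.43+32.99)/2 × 3 = 132.63
  Sum = 457.42 µg/mL·hr
IV tail: 32.99/0.173 = 190.694; AUC_iv,0→∞ = 457.42 + 190.694 = 648.114 µg/mL·hr
Trapezoidal AUC_0→5.25 (transdermal patch):
  [0→1]: (0.00+20.91)/2 × 1 = 10.455
  [1→2.5]: (20.91+22.16)/2 × 1.5 = 32.3025
  [2.5→4]: (22.16+17.90)/2 × 1.5 = 30.045
  [4→4.5]: (17.90+16.48)/2 × 0.5 = 8.595
  [4.5→5]: (16.48+15.15)/2 × 0.5 = 7.9075
  [5→5.25]: (15.15+14.52)/2 × 0.25 = 3.70875
  Sum = 93.01375 µg/mL·hr
transdermal patch tail: 14.52/0.173 = 83.931; AUC_ev,0→∞ = 93.01375 + 83.931 = 176.94475 µg/mL·hr
F = (AUC_ev/D_ev)/(AUC_iv/D_iv) = (176.94475/12.5)/(648.114/5) = 14.15558/129.6228 = 0.1092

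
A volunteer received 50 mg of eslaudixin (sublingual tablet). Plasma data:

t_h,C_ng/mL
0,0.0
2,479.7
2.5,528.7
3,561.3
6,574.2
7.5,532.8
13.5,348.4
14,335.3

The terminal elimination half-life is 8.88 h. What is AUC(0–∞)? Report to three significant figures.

Trapezoidal AUC_0→14:
  [0→2]: (0.0+479.7)/2 × 2 = 479.7
  [2→2.5]: (479.7+528.7)/2 × 0.5 = 252.1
  [2.5→3]: (528.7+561.3)/2 × 0.5 = 272.5
  [3→6]: (561.3+574.2)/2 × 3 = 1703.25
  [6→7.5]: (574.2+532.8)/2 × 1.5 = 830.25
  [7.5→13.5]: (532.8+348.4)/2 × 6 = 2643.6
  [13.5→14]: (348.4+335.3)/2 × 0.5 = 170.925
  Sum = 6352.325 ng/mL·h
k_e = ln2 / t½ = 0.693147 / 8.88 = 0.0781 h^-1
Extrapolated tail: C_last / k_e = 335.3 / 0.0781 = 4293.214
AUC_0→∞ = 6352.325 + 4293.214 = 10645.539 ng/mL·h

AUC = 10600 ng/mL·h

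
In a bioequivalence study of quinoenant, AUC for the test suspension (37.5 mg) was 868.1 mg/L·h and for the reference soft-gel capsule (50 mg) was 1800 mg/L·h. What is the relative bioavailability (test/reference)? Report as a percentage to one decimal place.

F_rel = (AUC_test/D_test) / (AUC_ref/D_ref)
      = (868.1/37.5) / (1800/50)
      = 23.1493 / 36 = 0.6430 = 64.30%

F_rel = 64.3%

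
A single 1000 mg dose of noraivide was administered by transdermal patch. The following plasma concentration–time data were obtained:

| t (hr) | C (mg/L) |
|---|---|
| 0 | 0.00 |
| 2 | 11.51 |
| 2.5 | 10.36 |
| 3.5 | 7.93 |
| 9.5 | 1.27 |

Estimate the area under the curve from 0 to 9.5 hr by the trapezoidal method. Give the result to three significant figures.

AUC = 53.7 mg/L·hr

Trapezoidal AUC_0→9.5:
  [0→2]: (0.00+11.51)/2 × 2 = 11.51
  [2→2.5]: (11.51+10.36)/2 × 0.5 = 5.4675
  [2.5→3.5]: (10.36+7.93)/2 × 1 = 9.145
  [3.5→9.5]: (7.93+1.27)/2 × 6 = 27.6
  Sum = 53.7225 mg/L·hr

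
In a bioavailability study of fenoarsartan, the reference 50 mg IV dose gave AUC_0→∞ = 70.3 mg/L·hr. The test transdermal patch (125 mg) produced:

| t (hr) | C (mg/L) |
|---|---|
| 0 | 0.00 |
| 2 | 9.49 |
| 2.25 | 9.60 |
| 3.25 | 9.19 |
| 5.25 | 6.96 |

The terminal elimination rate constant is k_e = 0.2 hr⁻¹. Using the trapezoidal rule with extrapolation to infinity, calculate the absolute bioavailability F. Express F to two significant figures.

Trapezoidal AUC_0→5.25 (transdermal patch):
  [0→2]: (0.00+9.49)/2 × 2 = 9.49
  [2→2.25]: (9.49+9.60)/2 × 0.25 = 2.38625
  [2.25→3.25]: (9.60+9.19)/2 × 1 = 9.395
  [3.25→5.25]: (9.19+6.96)/2 × 2 = 16.15
  Sum = 37.42125 mg/L·hr
Tail: C_last/k_e = 6.96/0.2 = 34.800
AUC_0→∞ (transdermal patch) = 37.42125 + 34.800 = 72.22125 mg/L·hr
F = (AUC_ev/D_ev)/(AUC_iv/D_iv) = (72.22125/125)/(70.3/50) = 0.57777/1.406 = 0.4109

F = 0.41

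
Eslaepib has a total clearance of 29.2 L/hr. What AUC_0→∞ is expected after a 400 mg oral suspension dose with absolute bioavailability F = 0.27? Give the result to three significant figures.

AUC = 3.70 mg/L·hr

AUC_0→∞ = F × Dose / CL
        = 0.27 × 400 / 29.2 = 3.69863 mg/L·hr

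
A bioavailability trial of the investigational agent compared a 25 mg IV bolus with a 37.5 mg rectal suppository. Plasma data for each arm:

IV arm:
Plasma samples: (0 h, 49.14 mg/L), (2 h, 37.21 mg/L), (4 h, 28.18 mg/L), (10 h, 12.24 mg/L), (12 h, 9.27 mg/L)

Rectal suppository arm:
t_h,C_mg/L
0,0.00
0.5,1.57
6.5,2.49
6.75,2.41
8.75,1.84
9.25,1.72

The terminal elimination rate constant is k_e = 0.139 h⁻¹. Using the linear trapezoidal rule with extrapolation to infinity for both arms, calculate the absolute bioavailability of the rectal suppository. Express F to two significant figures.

Trapezoidal AUC_0→12 (IV):
  [0→2]: (49.14+37.21)/2 × 2 = 86.35
  [2→4]: (37.21+28.18)/2 × 2 = 65.39
  [4→10]: (28.18+12.24)/2 × 6 = 121.26
  [10→12]: (12.24+9.27)/2 × 2 = 21.51
  Sum = 294.51 mg/L·h
IV tail: 9.27/0.139 = 66.691; AUC_iv,0→∞ = 294.51 + 66.691 = 361.201 mg/L·h
Trapezoidal AUC_0→9.25 (rectal suppository):
  [0→0.5]: (0.00+1.57)/2 × 0.5 = 0.3925
  [0.5→6.5]: (1.57+2.49)/2 × 6 = 12.18
  [6.5→6.75]: (2.49+2.41)/2 × 0.25 = 0.6125
  [6.75→8.75]: (2.41+1.84)/2 × 2 = 4.25
  [8.75→9.25]: (1.84+1.72)/2 × 0.5 = 0.89
  Sum = 18.325 mg/L·h
rectal suppository tail: 1.72/0.139 = 12.374; AUC_ev,0→∞ = 18.325 + 12.374 = 30.699 mg/L·h
F = (AUC_ev/D_ev)/(AUC_iv/D_iv) = (30.699/37.5)/(361.201/25) = 0.81864/14.44804 = 0.0567

F = 0.057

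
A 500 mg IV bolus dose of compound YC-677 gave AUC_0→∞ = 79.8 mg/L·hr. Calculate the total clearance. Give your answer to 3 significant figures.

CL = 6.27 L/hr

CL = Dose_iv / AUC_0→∞
   = 500 / 79.8 = 6.26566 L/hr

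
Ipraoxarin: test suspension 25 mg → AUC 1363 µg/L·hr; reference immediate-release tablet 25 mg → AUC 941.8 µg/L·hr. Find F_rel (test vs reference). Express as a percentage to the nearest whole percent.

F_rel = 145%

F_rel = (AUC_test/D_test) / (AUC_ref/D_ref)
      = (1363/25) / (941.8/25)
      = 54.52 / 37.672 = 1.4472 = 144.72%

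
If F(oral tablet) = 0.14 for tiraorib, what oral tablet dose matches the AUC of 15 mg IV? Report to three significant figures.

D_oral = 107 mg

For equal systemic exposure: F × D_ev = D_iv
D_ev = D_iv / F = 15 / 0.14 = 107.143 mg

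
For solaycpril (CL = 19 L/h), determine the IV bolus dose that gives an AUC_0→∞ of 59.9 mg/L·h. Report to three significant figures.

Dose = 1140 mg

Dose_iv = CL × AUC_0→∞
     = 19 × 59.9 = 1138.1 mg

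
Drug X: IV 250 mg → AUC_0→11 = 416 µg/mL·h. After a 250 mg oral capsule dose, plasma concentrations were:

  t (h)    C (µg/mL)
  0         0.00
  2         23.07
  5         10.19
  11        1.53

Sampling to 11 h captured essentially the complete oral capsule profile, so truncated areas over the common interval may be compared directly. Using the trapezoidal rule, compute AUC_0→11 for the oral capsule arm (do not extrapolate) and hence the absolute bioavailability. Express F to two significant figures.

Trapezoidal AUC_0→11 (oral capsule):
  [0→2]: (0.00+23.07)/2 × 2 = 23.07
  [2→5]: (23.07+10.19)/2 × 3 = 49.89
  [5→11]: (10.19+1.53)/2 × 6 = 35.16
  Sum = 108.12 µg/mL·h
F = (AUC_ev/D_ev)/(AUC_iv/D_iv) = (108.12/250)/(416/250) = 0.43248/1.664 = 0.2599

F = 0.26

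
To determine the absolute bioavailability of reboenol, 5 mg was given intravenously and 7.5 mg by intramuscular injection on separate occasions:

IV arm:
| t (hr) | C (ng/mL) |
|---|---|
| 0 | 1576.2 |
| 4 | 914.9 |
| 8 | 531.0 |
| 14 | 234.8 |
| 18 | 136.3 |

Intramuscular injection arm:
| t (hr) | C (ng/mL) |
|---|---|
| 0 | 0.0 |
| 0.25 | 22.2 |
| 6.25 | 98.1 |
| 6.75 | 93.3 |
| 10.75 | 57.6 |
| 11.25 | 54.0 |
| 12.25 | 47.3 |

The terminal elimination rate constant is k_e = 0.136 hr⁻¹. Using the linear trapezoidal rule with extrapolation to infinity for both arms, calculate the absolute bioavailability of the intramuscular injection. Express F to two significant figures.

F = 0.064

Trapezoidal AUC_0→18 (IV):
  [0→4]: (1576.2+914.9)/2 × 4 = 4982.2
  [4→8]: (914.9+531.0)/2 × 4 = 2891.8
  [8→14]: (531.0+234.8)/2 × 6 = 2297.4
  [14→18]: (234.8+136.3)/2 × 4 = 742.2
  Sum = 10913.6 ng/mL·hr
IV tail: 136.3/0.136 = 1002.206; AUC_iv,0→∞ = 10913.6 + 1002.206 = 11915.806 ng/mL·hr
Trapezoidal AUC_0→12.25 (intramuscular injection):
  [0→0.25]: (0.0+22.2)/2 × 0.25 = 2.775
  [0.25→6.25]: (22.2+98.1)/2 × 6 = 360.9
  [6.25→6.75]: (98.1+93.3)/2 × 0.5 = 47.85
  [6.75→10.75]: (93.3+57.6)/2 × 4 = 301.8
  [10.75→11.25]: (57.6+54.0)/2 × 0.5 = 27.9
  [11.25→12.25]: (54.0+47.3)/2 × 1 = 50.65
  Sum = 791.875 ng/mL·hr
intramuscular injection tail: 47.3/0.136 = 347.794; AUC_ev,0→∞ = 791.875 + 347.794 = 1139.669 ng/mL·hr
F = (AUC_ev/D_ev)/(AUC_iv/D_iv) = (1139.669/7.5)/(11915.806/5) = 151.956/2383.1612 = 0.0638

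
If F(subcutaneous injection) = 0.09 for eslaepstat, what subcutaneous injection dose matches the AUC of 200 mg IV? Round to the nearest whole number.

D_subcutaneous = 2222 mg

For equal systemic exposure: F × D_ev = D_iv
D_ev = D_iv / F = 200 / 0.09 = 2222.22 mg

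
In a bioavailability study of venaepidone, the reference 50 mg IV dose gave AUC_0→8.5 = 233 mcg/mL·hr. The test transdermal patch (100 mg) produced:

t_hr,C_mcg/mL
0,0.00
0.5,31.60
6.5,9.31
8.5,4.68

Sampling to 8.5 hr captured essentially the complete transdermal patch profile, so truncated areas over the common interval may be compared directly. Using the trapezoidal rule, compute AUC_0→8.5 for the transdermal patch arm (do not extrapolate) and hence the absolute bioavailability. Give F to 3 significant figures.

F = 0.310

Trapezoidal AUC_0→8.5 (transdermal patch):
  [0→0.5]: (0.00+31.60)/2 × 0.5 = 7.9
  [0.5→6.5]: (31.60+9.31)/2 × 6 = 122.73
  [6.5→8.5]: (9.31+4.68)/2 × 2 = 13.99
  Sum = 144.62 mcg/mL·hr
F = (AUC_ev/D_ev)/(AUC_iv/D_iv) = (144.62/100)/(233/50) = 1.4462/4.66 = 0.3103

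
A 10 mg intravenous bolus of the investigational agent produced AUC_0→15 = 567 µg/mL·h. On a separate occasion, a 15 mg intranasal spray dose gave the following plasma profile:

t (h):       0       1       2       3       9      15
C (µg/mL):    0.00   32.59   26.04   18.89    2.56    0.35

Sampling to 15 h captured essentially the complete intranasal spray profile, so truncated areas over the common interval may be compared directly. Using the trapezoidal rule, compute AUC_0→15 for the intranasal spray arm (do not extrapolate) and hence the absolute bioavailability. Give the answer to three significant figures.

Trapezoidal AUC_0→15 (intranasal spray):
  [0→1]: (0.00+32.59)/2 × 1 = 16.295
  [1→2]: (32.59+26.04)/2 × 1 = 29.315
  [2→3]: (26.04+18.89)/2 × 1 = 22.465
  [3→9]: (18.89+2.56)/2 × 6 = 64.35
  [9→15]: (2.56+0.35)/2 × 6 = 8.73
  Sum = 141.155 µg/mL·h
F = (AUC_ev/D_ev)/(AUC_iv/D_iv) = (141.155/15)/(567/10) = 9.41033/56.7 = 0.1660

F = 0.166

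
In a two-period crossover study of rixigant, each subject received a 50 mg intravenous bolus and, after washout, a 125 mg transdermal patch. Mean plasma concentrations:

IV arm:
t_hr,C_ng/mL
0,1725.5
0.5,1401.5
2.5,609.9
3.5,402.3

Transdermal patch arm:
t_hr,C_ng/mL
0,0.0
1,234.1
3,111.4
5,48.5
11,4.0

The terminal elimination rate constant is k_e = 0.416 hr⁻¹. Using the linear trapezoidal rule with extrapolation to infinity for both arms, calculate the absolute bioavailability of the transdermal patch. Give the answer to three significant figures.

Trapezoidal AUC_0→3.5 (IV):
  [0→0.5]: (1725.5+1401.5)/2 × 0.5 = 781.75
  [0.5→2.5]: (1401.5+609.9)/2 × 2 = 2011.4
  [2.5→3.5]: (609.9+402.3)/2 × 1 = 506.1
  Sum = 3299.25 ng/mL·hr
IV tail: 402.3/0.416 = 967.067; AUC_iv,0→∞ = 3299.25 + 967.067 = 4266.317 ng/mL·hr
Trapezoidal AUC_0→11 (transdermal patch):
  [0→1]: (0.0+234.1)/2 × 1 = 117.05
  [1→3]: (234.1+111.4)/2 × 2 = 345.5
  [3→5]: (111.4+48.5)/2 × 2 = 159.9
  [5→11]: (48.5+4.0)/2 × 6 = 157.5
  Sum = 779.95 ng/mL·hr
transdermal patch tail: 4.0/0.416 = 9.615; AUC_ev,0→∞ = 779.95 + 9.615 = 789.565 ng/mL·hr
F = (AUC_ev/D_ev)/(AUC_iv/D_iv) = (789.565/125)/(4266.317/50) = 6.31652/85.32634 = 0.0740

F = 0.0740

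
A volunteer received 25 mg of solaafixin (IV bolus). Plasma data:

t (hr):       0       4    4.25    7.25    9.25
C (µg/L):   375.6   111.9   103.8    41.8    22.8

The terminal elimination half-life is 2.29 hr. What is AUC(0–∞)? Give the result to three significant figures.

Trapezoidal AUC_0→9.25:
  [0→4]: (375.6+111.9)/2 × 4 = 975.0
  [4→4.25]: (111.9+103.8)/2 × 0.25 = 26.9625
  [4.25→7.25]: (103.8+41.8)/2 × 3 = 218.4
  [7.25→9.25]: (41.8+22.8)/2 × 2 = 64.6
  Sum = 1284.9625 µg/L·hr
k_e = ln2 / t½ = 0.693147 / 2.29 = 0.3027 hr^-1
Extrapolated tail: C_last / k_e = 22.8 / 0.3027 = 75.322
AUC_0→∞ = 1284.9625 + 75.322 = 1360.2845 µg/L·hr

AUC = 1360 µg/L·hr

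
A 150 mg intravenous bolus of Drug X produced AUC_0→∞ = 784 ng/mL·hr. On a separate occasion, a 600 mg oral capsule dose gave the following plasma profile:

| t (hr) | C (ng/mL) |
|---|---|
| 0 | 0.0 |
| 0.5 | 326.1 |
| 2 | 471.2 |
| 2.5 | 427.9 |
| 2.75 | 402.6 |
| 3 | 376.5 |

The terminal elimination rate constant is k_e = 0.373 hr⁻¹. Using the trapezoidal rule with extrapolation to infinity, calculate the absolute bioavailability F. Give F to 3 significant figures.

Trapezoidal AUC_0→3 (oral capsule):
  [0→0.5]: (0.0+326.1)/2 × 0.5 = 81.525
  [0.5→2]: (326.1+471.2)/2 × 1.5 = 597.975
  [2→2.5]: (471.2+427.9)/2 × 0.5 = 224.775
  [2.5→2.75]: (427.9+402.6)/2 × 0.25 = 103.8125
  [2.75→3]: (402.6+376.5)/2 × 0.25 = 97.3875
  Sum = 1105.475 ng/mL·hr
Tail: C_last/k_e = 376.5/0.373 = 1009.383
AUC_0→∞ (oral capsule) = 1105.475 + 1009.383 = 2114.858 ng/mL·hr
F = (AUC_ev/D_ev)/(AUC_iv/D_iv) = (2114.858/600)/(784/150) = 3.52476/5.22667 = 0.6744

F = 0.674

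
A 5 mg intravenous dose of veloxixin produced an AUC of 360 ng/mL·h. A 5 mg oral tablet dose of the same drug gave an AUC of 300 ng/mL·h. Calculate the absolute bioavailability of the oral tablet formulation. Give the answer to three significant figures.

F = 0.833

F = (AUC_ev / D_ev) / (AUC_iv / D_iv)
  = (300/5) / (360/5)
  = 60 / 72 = 0.8333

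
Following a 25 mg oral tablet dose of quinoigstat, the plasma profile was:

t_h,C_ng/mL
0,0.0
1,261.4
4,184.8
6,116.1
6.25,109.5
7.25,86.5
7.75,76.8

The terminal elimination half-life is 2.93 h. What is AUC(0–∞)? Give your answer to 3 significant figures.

Trapezoidal AUC_0→7.75:
  [0→1]: (0.0+261.4)/2 × 1 = 130.7
  [1→4]: (261.4+184.8)/2 × 3 = 669.3
  [4→6]: (184.8+116.1)/2 × 2 = 300.9
  [6→6.25]: (116.1+109.5)/2 × 0.25 = 28.2
  [6.25→7.25]: (109.5+86.5)/2 × 1 = 98.0
  [7.25→7.75]: (86.5+76.8)/2 × 0.5 = 40.825
  Sum = 1267.925 ng/mL·h
k_e = ln2 / t½ = 0.693147 / 2.93 = 0.2366 h^-1
Extrapolated tail: C_last / k_e = 76.8 / 0.2366 = 324.598
AUC_0→∞ = 1267.925 + 324.598 = 1592.523 ng/mL·h

AUC = 1590 ng/mL·h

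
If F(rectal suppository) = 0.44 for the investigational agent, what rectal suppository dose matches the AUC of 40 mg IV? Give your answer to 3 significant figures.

D_rectal = 90.9 mg

For equal systemic exposure: F × D_ev = D_iv
D_ev = D_iv / F = 40 / 0.44 = 90.9091 mg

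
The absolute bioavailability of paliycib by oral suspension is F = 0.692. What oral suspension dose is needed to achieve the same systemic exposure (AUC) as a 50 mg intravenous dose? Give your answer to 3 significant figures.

D_oral = 72.3 mg

For equal systemic exposure: F × D_ev = D_iv
D_ev = D_iv / F = 50 / 0.692 = 72.2543 mg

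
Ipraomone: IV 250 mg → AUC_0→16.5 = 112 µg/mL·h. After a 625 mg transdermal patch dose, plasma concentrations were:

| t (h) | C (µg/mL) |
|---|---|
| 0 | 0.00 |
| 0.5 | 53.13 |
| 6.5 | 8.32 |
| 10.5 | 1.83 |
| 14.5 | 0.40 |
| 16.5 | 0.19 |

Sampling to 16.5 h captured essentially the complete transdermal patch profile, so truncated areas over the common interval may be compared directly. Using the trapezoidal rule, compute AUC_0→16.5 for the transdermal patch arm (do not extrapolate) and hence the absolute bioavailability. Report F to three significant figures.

Trapezoidal AUC_0→16.5 (transdermal patch):
  [0→0.5]: (0.00+53.13)/2 × 0.5 = 13.2825
  [0.5→6.5]: (53.13+8.32)/2 × 6 = 184.35
  [6.5→10.5]: (8.32+1.83)/2 × 4 = 20.3
  [10.5→14.5]: (1.83+0.40)/2 × 4 = 4.46
  [14.5→16.5]: (0.40+0.19)/2 × 2 = 0.59
  Sum = 222.9825 µg/mL·h
F = (AUC_ev/D_ev)/(AUC_iv/D_iv) = (222.9825/625)/(112/250) = 0.356772/0.448 = 0.7964

F = 0.796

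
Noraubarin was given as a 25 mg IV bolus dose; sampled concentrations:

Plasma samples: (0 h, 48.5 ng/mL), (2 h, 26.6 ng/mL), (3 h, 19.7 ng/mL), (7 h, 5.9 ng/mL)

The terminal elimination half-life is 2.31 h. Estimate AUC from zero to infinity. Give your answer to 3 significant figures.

AUC = 169 ng/mL·h

Trapezoidal AUC_0→7:
  [0→2]: (48.5+26.6)/2 × 2 = 75.1
  [2→3]: (26.6+19.7)/2 × 1 = 23.15
  [3→7]: (19.7+5.9)/2 × 4 = 51.2
  Sum = 149.45 ng/mL·h
k_e = ln2 / t½ = 0.693147 / 2.31 = 0.3001 h^-1
Extrapolated tail: C_last / k_e = 5.9 / 0.3001 = 19.660
AUC_0→∞ = 149.45 + 19.660 = 169.11 ng/mL·h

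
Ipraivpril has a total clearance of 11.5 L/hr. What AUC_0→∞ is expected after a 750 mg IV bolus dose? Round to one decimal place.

AUC = 65.2 mg/L·hr

AUC_0→∞ = Dose_iv / CL
        = 750 / 11.5 = 65.2174 mg/L·hr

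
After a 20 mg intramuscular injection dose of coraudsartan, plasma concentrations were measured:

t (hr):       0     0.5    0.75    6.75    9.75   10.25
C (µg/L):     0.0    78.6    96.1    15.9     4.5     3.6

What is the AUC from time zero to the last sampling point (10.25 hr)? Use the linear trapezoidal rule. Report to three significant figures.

AUC = 410 µg/L·hr

Trapezoidal AUC_0→10.25:
  [0→0.5]: (0.0+78.6)/2 × 0.5 = 19.65
  [0.5→0.75]: (78.6+96.1)/2 × 0.25 = 21.8375
  [0.75→6.75]: (96.1+15.9)/2 × 6 = 336.0
  [6.75→9.75]: (15.9+4.5)/2 × 3 = 30.6
  [9.75→10.25]: (4.5+3.6)/2 × 0.5 = 2.025
  Sum = 410.1125 µg/L·hr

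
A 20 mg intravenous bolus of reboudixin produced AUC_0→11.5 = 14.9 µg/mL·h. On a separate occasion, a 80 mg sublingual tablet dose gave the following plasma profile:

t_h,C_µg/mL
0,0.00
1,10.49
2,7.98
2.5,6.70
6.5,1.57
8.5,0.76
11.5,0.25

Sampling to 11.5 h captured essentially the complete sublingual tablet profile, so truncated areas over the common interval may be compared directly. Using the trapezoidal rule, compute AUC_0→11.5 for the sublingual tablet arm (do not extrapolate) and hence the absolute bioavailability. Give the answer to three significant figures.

F = 0.647

Trapezoidal AUC_0→11.5 (sublingual tablet):
  [0→1]: (0.00+10.49)/2 × 1 = 5.245
  [1→2]: (10.49+7.98)/2 × 1 = 9.235
  [2→2.5]: (7.98+6.70)/2 × 0.5 = 3.67
  [2.5→6.5]: (6.70+1.57)/2 × 4 = 16.54
  [6.5→8.5]: (1.57+0.76)/2 × 2 = 2.33
  [8.5→11.5]: (0.76+0.25)/2 × 3 = 1.515
  Sum = 38.535 µg/mL·h
F = (AUC_ev/D_ev)/(AUC_iv/D_iv) = (38.535/80)/(14.9/20) = 0.4816875/0.745 = 0.6466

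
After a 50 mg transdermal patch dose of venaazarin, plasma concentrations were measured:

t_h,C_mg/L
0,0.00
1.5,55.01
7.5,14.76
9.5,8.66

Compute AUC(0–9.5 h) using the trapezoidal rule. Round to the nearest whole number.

Trapezoidal AUC_0→9.5:
  [0→1.5]: (0.00+55.01)/2 × 1.5 = 41.2575
  [1.5→7.5]: (55.01+14.76)/2 × 6 = 209.31
  [7.5→9.5]: (14.76+8.66)/2 × 2 = 23.42
  Sum = 273.9875 mg/L·h

AUC = 274 mg/L·h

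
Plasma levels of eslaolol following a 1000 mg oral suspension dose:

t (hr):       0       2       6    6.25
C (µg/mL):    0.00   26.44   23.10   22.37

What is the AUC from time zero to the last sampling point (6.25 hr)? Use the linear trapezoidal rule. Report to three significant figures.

Trapezoidal AUC_0→6.25:
  [0→2]: (0.00+26.44)/2 × 2 = 26.44
  [2→6]: (26.44+23.10)/2 × 4 = 99.08
  [6→6.25]: (23.10+22.37)/2 × 0.25 = 5.68375
  Sum = 131.20375 µg/mL·hr

AUC = 131 µg/mL·hr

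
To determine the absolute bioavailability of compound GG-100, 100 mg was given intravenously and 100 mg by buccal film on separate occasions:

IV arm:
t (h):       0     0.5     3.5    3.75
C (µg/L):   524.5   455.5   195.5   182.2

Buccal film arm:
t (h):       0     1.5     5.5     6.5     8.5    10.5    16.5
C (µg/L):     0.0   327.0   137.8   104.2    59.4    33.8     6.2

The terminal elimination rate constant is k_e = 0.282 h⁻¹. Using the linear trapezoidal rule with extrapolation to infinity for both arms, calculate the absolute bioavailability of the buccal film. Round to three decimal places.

Trapezoidal AUC_0→3.75 (IV):
  [0→0.5]: (524.5+455.5)/2 × 0.5 = 245.0
  [0.5→3.5]: (455.5+195.5)/2 × 3 = 976.5
  [3.5→3.75]: (195.5+182.2)/2 × 0.25 = 47.2125
  Sum = 1268.7125 µg/L·h
IV tail: 182.2/0.282 = 646.099; AUC_iv,0→∞ = 1268.7125 + 646.099 = 1914.8115 µg/L·h
Trapezoidal AUC_0→16.5 (buccal film):
  [0→1.5]: (0.0+327.0)/2 × 1.5 = 245.25
  [1.5→5.5]: (327.0+137.8)/2 × 4 = 929.6
  [5.5→6.5]: (137.8+104.2)/2 × 1 = 121.0
  [6.5→8.5]: (104.2+59.4)/2 × 2 = 163.6
  [8.5→10.5]: (59.4+33.8)/2 × 2 = 93.2
  [10.5→16.5]: (33.8+6.2)/2 × 6 = 120.0
  Sum = 1672.65 µg/L·h
buccal film tail: 6.2/0.282 = 21.986; AUC_ev,0→∞ = 1672.65 + 21.986 = 1694.636 µg/L·h
F = (AUC_ev/D_ev)/(AUC_iv/D_iv) = (1694.636/100)/(1914.8115/100) = 16.94636/19.148115 = 0.8850

F = 0.885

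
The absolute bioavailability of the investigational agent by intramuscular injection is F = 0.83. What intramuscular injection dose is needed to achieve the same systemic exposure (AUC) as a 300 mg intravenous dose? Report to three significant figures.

For equal systemic exposure: F × D_ev = D_iv
D_ev = D_iv / F = 300 / 0.83 = 361.446 mg

D_intramuscular = 361 mg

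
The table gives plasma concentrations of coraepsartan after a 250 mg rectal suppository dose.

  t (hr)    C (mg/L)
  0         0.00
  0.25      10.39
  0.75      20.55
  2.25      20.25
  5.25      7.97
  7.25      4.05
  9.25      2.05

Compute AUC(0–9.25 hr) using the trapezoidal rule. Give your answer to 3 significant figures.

AUC = 100 mg/L·hr

Trapezoidal AUC_0→9.25:
  [0→0.25]: (0.00+10.39)/2 × 0.25 = 1.29875
  [0.25→0.75]: (10.39+20.55)/2 × 0.5 = 7.735
  [0.75→2.25]: (20.55+20.25)/2 × 1.5 = 30.6
  [2.25→5.25]: (20.25+7.97)/2 × 3 = 42.33
  [5.25→7.25]: (7.97+4.05)/2 × 2 = 12.02
  [7.25→9.25]: (4.05+2.05)/2 × 2 = 6.1
  Sum = 100.08375 mg/L·hr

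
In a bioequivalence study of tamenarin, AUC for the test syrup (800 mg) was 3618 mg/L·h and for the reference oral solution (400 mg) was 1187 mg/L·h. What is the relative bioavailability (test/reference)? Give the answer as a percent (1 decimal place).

F_rel = 152.4%

F_rel = (AUC_test/D_test) / (AUC_ref/D_ref)
      = (3618/800) / (1187/400)
      = 4.5225 / 2.9675 = 1.5240 = 152.40%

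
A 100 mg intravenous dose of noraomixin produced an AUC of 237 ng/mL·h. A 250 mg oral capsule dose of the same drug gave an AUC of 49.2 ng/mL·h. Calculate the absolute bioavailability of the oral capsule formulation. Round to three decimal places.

F = (AUC_ev / D_ev) / (AUC_iv / D_iv)
  = (49.2/250) / (237/100)
  = 0.1968 / 2.37 = 0.0830

F = 0.083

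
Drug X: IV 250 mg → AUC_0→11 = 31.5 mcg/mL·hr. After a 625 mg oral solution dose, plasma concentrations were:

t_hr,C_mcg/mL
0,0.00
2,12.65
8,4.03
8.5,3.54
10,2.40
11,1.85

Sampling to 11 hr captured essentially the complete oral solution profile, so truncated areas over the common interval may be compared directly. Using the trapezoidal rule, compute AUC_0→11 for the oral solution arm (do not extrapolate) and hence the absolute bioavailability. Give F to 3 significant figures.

Trapezoidal AUC_0→11 (oral solution):
  [0→2]: (0.00+12.65)/2 × 2 = 12.65
  [2→8]: (12.65+4.03)/2 × 6 = 50.04
  [8→8.5]: (4.03+3.54)/2 × 0.5 = 1.8925
  [8.5→10]: (3.54+2.40)/2 × 1.5 = 4.455
  [10→11]: (2.40+1.85)/2 × 1 = 2.125
  Sum = 71.1625 mcg/mL·hr
F = (AUC_ev/D_ev)/(AUC_iv/D_iv) = (71.1625/625)/(31.5/250) = 0.11386/0.126 = 0.9037

F = 0.904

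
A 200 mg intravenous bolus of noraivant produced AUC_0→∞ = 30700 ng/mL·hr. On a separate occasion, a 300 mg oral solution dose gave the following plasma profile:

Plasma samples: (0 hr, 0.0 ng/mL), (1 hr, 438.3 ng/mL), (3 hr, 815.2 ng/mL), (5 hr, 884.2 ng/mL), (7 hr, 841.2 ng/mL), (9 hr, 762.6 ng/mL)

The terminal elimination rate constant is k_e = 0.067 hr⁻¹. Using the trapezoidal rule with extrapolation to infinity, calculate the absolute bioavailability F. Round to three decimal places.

F = 0.388

Trapezoidal AUC_0→9 (oral solution):
  [0→1]: (0.0+438.3)/2 × 1 = 219.15
  [1→3]: (438.3+815.2)/2 × 2 = 1253.5
  [3→5]: (815.2+884.2)/2 × 2 = 1699.4
  [5→7]: (884.2+841.2)/2 × 2 = 1725.4
  [7→9]: (841.2+762.6)/2 × 2 = 1603.8
  Sum = 6501.25 ng/mL·hr
Tail: C_last/k_e = 762.6/0.067 = 11382.090
AUC_0→∞ (oral solution) = 6501.25 + 11382.090 = 17883.34 ng/mL·hr
F = (AUC_ev/D_ev)/(AUC_iv/D_iv) = (17883.34/300)/(30700/200) = 59.6111/153.5 = 0.3883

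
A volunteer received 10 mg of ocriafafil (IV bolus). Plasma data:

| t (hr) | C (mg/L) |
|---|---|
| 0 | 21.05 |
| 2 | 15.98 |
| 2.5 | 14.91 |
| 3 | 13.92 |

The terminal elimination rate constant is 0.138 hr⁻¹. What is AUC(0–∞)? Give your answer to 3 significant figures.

AUC = 153 mg/L·hr

Trapezoidal AUC_0→3:
  [0→2]: (21.05+15.98)/2 × 2 = 37.03
  [2→2.5]: (15.98+14.91)/2 × 0.5 = 7.7225
  [2.5→3]: (14.91+13.92)/2 × 0.5 = 7.2075
  Sum = 51.96 mg/L·hr
Extrapolated tail: C_last / k_e = 13.92 / 0.138 = 100.870
AUC_0→∞ = 51.96 + 100.870 = 152.83 mg/L·hr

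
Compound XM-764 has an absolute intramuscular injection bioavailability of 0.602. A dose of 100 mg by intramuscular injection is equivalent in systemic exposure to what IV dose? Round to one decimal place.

Systemic exposure from an extravascular dose = F × D_ev, so the equivalent IV dose is F × D_ev.
D_iv = F × D_ev = 0.602 × 100 = 60.2 mg

D_iv = 60.2 mg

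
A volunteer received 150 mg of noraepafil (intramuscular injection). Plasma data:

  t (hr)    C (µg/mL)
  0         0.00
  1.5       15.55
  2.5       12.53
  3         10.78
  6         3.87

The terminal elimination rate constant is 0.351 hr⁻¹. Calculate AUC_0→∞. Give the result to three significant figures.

AUC = 64.5 µg/mL·hr

Trapezoidal AUC_0→6:
  [0→1.5]: (0.00+15.55)/2 × 1.5 = 11.6625
  [1.5→2.5]: (15.55+12.53)/2 × 1 = 14.04
  [2.5→3]: (12.53+10.78)/2 × 0.5 = 5.8275
  [3→6]: (10.78+3.87)/2 × 3 = 21.975
  Sum = 53.505 µg/mL·hr
Extrapolated tail: C_last / k_e = 3.87 / 0.351 = 11.026
AUC_0→∞ = 53.505 + 11.026 = 64.531 µg/mL·hr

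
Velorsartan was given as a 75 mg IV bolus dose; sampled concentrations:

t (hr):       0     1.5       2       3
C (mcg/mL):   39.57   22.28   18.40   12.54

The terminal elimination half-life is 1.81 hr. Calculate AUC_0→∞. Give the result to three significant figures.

AUC = 105 mcg/mL·hr

Trapezoidal AUC_0→3:
  [0→1.5]: (39.57+22.28)/2 × 1.5 = 46.3875
  [1.5→2]: (22.28+18.40)/2 × 0.5 = 10.17
  [2→3]: (18.40+12.54)/2 × 1 = 15.47
  Sum = 72.0275 mcg/mL·hr
k_e = ln2 / t½ = 0.693147 / 1.81 = 0.3830 hr^-1
Extrapolated tail: C_last / k_e = 12.54 / 0.383 = 32.742
AUC_0→∞ = 72.0275 + 32.742 = 104.7695 mcg/mL·hr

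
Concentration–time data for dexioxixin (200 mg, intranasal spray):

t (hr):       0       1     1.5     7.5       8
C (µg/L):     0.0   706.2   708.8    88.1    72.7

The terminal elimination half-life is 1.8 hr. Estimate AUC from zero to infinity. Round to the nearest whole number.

AUC = 3327 µg/L·hr

Trapezoidal AUC_0→8:
  [0→1]: (0.0+706.2)/2 × 1 = 353.1
  [1→1.5]: (706.2+708.8)/2 × 0.5 = 353.75
  [1.5→7.5]: (708.8+88.1)/2 × 6 = 2390.7
  [7.5→8]: (88.1+72.7)/2 × 0.5 = 40.2
  Sum = 3137.75 µg/L·hr
k_e = ln2 / t½ = 0.693147 / 1.8 = 0.3851 hr^-1
Extrapolated tail: C_last / k_e = 72.7 / 0.3851 = 188.782
AUC_0→∞ = 3137.75 + 188.782 = 3326.532 µg/L·hr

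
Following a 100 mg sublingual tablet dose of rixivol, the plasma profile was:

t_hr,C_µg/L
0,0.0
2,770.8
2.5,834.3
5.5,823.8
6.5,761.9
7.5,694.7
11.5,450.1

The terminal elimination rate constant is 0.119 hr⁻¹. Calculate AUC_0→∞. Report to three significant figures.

AUC = 11300 µg/L·hr

Trapezoidal AUC_0→11.5:
  [0→2]: (0.0+770.8)/2 × 2 = 770.8
  [2→2.5]: (770.8+834.3)/2 × 0.5 = 401.275
  [2.5→5.5]: (834.3+823.8)/2 × 3 = 2487.15
  [5.5→6.5]: (823.8+761.9)/2 × 1 = 792.85
  [6.5→7.5]: (761.9+694.7)/2 × 1 = 728.3
  [7.5→11.5]: (694.7+450.1)/2 × 4 = 2289.6
  Sum = 7469.975 µg/L·hr
Extrapolated tail: C_last / k_e = 450.1 / 0.119 = 3782.353
AUC_0→∞ = 7469.975 + 3782.353 = 11252.328 µg/L·hr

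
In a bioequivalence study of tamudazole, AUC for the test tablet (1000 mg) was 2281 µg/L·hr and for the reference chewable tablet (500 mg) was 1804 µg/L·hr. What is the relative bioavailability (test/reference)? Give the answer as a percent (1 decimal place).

F_rel = 63.2%

F_rel = (AUC_test/D_test) / (AUC_ref/D_ref)
      = (2281/1000) / (1804/500)
      = 2.281 / 3.608 = 0.6322 = 63.22%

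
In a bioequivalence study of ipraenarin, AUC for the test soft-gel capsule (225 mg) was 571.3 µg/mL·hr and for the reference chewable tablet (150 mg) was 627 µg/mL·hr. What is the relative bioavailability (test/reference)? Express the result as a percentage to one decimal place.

F_rel = (AUC_test/D_test) / (AUC_ref/D_ref)
      = (571.3/225) / (627/150)
      = 2.53911 / 4.18 = 0.6074 = 60.74%

F_rel = 60.7%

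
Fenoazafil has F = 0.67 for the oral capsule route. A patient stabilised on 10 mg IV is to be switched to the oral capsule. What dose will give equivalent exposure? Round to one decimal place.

For equal systemic exposure: F × D_ev = D_iv
D_ev = D_iv / F = 10 / 0.67 = 14.9254 mg

D_oral = 14.9 mg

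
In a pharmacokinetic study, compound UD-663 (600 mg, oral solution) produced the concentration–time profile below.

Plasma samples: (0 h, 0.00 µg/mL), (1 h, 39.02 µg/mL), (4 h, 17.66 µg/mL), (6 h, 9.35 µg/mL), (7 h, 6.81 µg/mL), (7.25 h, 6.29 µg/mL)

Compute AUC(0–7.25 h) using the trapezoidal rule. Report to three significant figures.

AUC = 141 µg/mL·h

Trapezoidal AUC_0→7.25:
  [0→1]: (0.00+39.02)/2 × 1 = 19.51
  [1→4]: (39.02+17.66)/2 × 3 = 85.02
  [4→6]: (17.66+9.35)/2 × 2 = 27.01
  [6→7]: (9.35+6.81)/2 × 1 = 8.08
  [7→7.25]: (6.81+6.29)/2 × 0.25 = 1.6375
  Sum = 141.2575 µg/mL·h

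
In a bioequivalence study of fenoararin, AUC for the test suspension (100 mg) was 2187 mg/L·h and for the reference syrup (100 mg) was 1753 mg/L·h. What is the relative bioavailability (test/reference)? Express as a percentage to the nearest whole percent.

F_rel = 125%

F_rel = (AUC_test/D_test) / (AUC_ref/D_ref)
      = (2187/100) / (1753/100)
      = 21.87 / 17.53 = 1.2476 = 124.76%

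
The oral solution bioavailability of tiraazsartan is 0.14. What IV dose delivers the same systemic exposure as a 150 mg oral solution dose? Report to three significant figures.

D_iv = 21.0 mg

Systemic exposure from an extravascular dose = F × D_ev, so the equivalent IV dose is F × D_ev.
D_iv = F × D_ev = 0.14 × 150 = 21 mg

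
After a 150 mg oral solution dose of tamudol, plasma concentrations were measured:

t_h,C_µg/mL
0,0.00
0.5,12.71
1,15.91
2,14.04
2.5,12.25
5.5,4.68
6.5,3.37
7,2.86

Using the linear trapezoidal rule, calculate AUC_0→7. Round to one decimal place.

Trapezoidal AUC_0→7:
  [0→0.5]: (0.00+12.71)/2 × 0.5 = 3.1775
  [0.5→1]: (12.71+15.91)/2 × 0.5 = 7.155
  [1→2]: (15.91+14.04)/2 × 1 = 14.975
  [2→2.5]: (14.04+12.25)/2 × 0.5 = 6.5725
  [2.5→5.5]: (12.25+4.68)/2 × 3 = 25.395
  [5.5→6.5]: (4.68+3.37)/2 × 1 = 4.025
  [6.5→7]: (3.37+2.86)/2 × 0.5 = 1.5575
  Sum = 62.8575 µg/mL·h

AUC = 62.9 µg/mL·h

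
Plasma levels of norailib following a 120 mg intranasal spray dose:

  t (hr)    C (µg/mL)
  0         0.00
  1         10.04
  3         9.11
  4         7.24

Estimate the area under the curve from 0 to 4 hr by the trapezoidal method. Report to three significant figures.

AUC = 32.3 µg/mL·hr

Trapezoidal AUC_0→4:
  [0→1]: (0.00+10.04)/2 × 1 = 5.02
  [1→3]: (10.04+9.11)/2 × 2 = 19.15
  [3→4]: (9.11+7.24)/2 × 1 = 8.175
  Sum = 32.345 µg/mL·hr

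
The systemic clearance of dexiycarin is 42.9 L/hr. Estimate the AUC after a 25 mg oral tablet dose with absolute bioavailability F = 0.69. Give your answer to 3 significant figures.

AUC = 0.402 mg/L·hr

AUC_0→∞ = F × Dose / CL
        = 0.69 × 25 / 42.9 = 0.402098 mg/L·hr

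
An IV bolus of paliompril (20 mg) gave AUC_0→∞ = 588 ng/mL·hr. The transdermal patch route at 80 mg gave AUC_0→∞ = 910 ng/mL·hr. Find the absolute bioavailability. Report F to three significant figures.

F = 0.387

F = (AUC_ev / D_ev) / (AUC_iv / D_iv)
  = (910/80) / (588/20)
  = 11.375 / 29.4 = 0.3869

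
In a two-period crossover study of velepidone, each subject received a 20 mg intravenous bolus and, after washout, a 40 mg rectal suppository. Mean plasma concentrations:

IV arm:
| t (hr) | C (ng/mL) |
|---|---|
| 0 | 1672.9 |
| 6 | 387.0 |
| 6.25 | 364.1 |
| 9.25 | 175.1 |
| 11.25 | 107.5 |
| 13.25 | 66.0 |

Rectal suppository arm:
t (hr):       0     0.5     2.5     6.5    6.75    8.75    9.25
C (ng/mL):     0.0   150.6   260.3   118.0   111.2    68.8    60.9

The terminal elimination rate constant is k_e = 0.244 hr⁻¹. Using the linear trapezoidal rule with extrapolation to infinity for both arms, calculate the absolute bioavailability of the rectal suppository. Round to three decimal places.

Trapezoidal AUC_0→13.25 (IV):
  [0→6]: (1672.9+387.0)/2 × 6 = 6179.7
  [6→6.25]: (387.0+364.1)/2 × 0.25 = 93.8875
  [6.25→9.25]: (364.1+175.1)/2 × 3 = 808.8
  [9.25→11.25]: (175.1+107.5)/2 × 2 = 282.6
  [11.25→13.25]: (107.5+66.0)/2 × 2 = 173.5
  Sum = 7538.4875 ng/mL·hr
IV tail: 66.0/0.244 = 270.492; AUC_iv,0→∞ = 7538.4875 + 270.492 = 7808.9795 ng/mL·hr
Trapezoidal AUC_0→9.25 (rectal suppository):
  [0→0.5]: (0.0+150.6)/2 × 0.5 = 37.65
  [0.5→2.5]: (150.6+260.3)/2 × 2 = 410.9
  [2.5→6.5]: (260.3+118.0)/2 × 4 = 756.6
  [6.5→6.75]: (118.0+111.2)/2 × 0.25 = 28.65
  [6.75→8.75]: (111.2+68.8)/2 × 2 = 180.0
  [8.75→9.25]: (68.8+60.9)/2 × 0.5 = 32.425
  Sum = 1446.225 ng/mL·hr
rectal suppository tail: 60.9/0.244 = 249.590; AUC_ev,0→∞ = 1446.225 + 249.590 = 1695.815 ng/mL·hr
F = (AUC_ev/D_ev)/(AUC_iv/D_iv) = (1695.815/40)/(7808.9795/20) = 42.395375/390.449 = 0.1086

F = 0.109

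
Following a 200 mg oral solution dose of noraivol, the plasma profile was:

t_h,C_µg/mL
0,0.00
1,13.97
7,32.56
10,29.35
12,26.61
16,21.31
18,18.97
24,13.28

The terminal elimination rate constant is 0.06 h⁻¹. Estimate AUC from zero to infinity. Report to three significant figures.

Trapezoidal AUC_0→24:
  [0→1]: (0.00+13.97)/2 × 1 = 6.985
  [1→7]: (13.97+32.56)/2 × 6 = 139.59
  [7→10]: (32.56+29.35)/2 × 3 = 92.865
  [10→12]: (29.35+26.61)/2 × 2 = 55.96
  [12→16]: (26.61+21.31)/2 × 4 = 95.84
  [16→18]: (21.31+18.97)/2 × 2 = 40.28
  [18→24]: (18.97+13.28)/2 × 6 = 96.75
  Sum = 528.27 µg/mL·h
Extrapolated tail: C_last / k_e = 13.28 / 0.06 = 221.333
AUC_0→∞ = 528.27 + 221.333 = 749.603 µg/mL·h

AUC = 750 µg/mL·h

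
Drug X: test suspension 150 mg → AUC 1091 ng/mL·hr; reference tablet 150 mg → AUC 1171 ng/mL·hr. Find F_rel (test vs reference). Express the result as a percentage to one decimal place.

F_rel = 93.2%

F_rel = (AUC_test/D_test) / (AUC_ref/D_ref)
      = (1091/150) / (1171/150)
      = 7.27333 / 7.80667 = 0.9317 = 93.17%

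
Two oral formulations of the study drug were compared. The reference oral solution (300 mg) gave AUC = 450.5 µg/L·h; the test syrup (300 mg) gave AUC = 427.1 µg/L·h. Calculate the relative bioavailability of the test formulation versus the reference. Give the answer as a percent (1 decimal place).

F_rel = 94.8%

F_rel = (AUC_test/D_test) / (AUC_ref/D_ref)
      = (427.1/300) / (450.5/300)
      = 1.42367 / 1.50167 = 0.9481 = 94.81%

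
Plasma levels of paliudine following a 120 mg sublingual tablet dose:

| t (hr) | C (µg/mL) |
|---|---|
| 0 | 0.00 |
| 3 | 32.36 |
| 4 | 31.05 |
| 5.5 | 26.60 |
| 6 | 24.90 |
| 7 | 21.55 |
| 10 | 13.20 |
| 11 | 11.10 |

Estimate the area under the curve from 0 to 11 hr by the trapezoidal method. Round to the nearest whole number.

AUC = 224 µg/mL·hr

Trapezoidal AUC_0→11:
  [0→3]: (0.00+32.36)/2 × 3 = 48.54
  [3→4]: (32.36+31.05)/2 × 1 = 31.705
  [4→5.5]: (31.05+26.60)/2 × 1.5 = 43.2375
  [5.5→6]: (26.60+24.90)/2 × 0.5 = 12.875
  [6→7]: (24.90+21.55)/2 × 1 = 23.225
  [7→10]: (21.55+13.20)/2 × 3 = 52.125
  [10→11]: (13.20+11.10)/2 × 1 = 12.15
  Sum = 223.8575 µg/mL·hr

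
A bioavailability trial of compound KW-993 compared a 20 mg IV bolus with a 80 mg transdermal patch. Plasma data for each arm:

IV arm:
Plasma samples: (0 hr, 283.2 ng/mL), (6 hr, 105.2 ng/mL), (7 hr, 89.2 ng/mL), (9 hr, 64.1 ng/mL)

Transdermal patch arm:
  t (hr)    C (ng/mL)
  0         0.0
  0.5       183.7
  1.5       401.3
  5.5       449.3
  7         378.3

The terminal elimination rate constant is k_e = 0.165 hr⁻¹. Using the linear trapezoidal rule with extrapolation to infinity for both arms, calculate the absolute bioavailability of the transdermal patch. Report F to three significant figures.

Trapezoidal AUC_0→9 (IV):
  [0→6]: (283.2+105.2)/2 × 6 = 1165.2
  [6→7]: (105.2+89.2)/2 × 1 = 97.2
  [7→9]: (89.2+64.1)/2 × 2 = 153.3
  Sum = 1415.7 ng/mL·hr
IV tail: 64.1/0.165 = 388.485; AUC_iv,0→∞ = 1415.7 + 388.485 = 1804.185 ng/mL·hr
Trapezoidal AUC_0→7 (transdermal patch):
  [0→0.5]: (0.0+183.7)/2 × 0.5 = 45.925
  [0.5→1.5]: (183.7+401.3)/2 × 1 = 292.5
  [1.5→5.5]: (401.3+449.3)/2 × 4 = 1701.2
  [5.5→7]: (449.3+378.3)/2 × 1.5 = 620.7
  Sum = 2660.325 ng/mL·hr
transdermal patch tail: 378.3/0.165 = 2292.727; AUC_ev,0→∞ = 2660.325 + 2292.727 = 4953.052 ng/mL·hr
F = (AUC_ev/D_ev)/(AUC_iv/D_iv) = (4953.052/80)/(1804.185/20) = 61.91315/90.20925 = 0.6863

F = 0.686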